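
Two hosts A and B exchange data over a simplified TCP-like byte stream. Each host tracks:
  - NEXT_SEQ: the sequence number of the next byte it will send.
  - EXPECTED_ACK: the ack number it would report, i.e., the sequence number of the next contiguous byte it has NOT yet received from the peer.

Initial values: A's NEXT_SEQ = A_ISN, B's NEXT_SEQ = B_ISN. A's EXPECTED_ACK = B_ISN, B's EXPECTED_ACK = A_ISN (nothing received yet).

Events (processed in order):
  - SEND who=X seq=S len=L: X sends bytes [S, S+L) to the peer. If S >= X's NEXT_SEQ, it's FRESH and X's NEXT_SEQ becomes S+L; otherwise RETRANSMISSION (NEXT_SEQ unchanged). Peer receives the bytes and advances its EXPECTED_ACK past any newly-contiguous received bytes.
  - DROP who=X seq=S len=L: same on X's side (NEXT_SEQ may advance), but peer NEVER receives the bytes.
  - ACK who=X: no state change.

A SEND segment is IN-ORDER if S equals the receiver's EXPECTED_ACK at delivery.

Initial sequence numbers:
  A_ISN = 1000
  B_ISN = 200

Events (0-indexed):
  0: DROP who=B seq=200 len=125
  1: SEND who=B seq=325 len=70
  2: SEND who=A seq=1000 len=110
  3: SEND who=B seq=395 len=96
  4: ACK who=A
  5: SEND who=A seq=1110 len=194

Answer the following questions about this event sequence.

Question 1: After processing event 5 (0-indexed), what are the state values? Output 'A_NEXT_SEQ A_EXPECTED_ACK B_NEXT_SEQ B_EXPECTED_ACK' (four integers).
After event 0: A_seq=1000 A_ack=200 B_seq=325 B_ack=1000
After event 1: A_seq=1000 A_ack=200 B_seq=395 B_ack=1000
After event 2: A_seq=1110 A_ack=200 B_seq=395 B_ack=1110
After event 3: A_seq=1110 A_ack=200 B_seq=491 B_ack=1110
After event 4: A_seq=1110 A_ack=200 B_seq=491 B_ack=1110
After event 5: A_seq=1304 A_ack=200 B_seq=491 B_ack=1304

1304 200 491 1304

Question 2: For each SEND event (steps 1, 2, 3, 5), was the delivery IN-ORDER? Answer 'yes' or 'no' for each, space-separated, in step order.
Answer: no yes no yes

Derivation:
Step 1: SEND seq=325 -> out-of-order
Step 2: SEND seq=1000 -> in-order
Step 3: SEND seq=395 -> out-of-order
Step 5: SEND seq=1110 -> in-order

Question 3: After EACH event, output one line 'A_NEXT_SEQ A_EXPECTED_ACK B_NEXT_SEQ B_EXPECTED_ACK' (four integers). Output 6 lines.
1000 200 325 1000
1000 200 395 1000
1110 200 395 1110
1110 200 491 1110
1110 200 491 1110
1304 200 491 1304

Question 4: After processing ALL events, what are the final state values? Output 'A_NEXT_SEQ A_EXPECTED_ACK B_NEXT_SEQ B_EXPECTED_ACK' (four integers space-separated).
Answer: 1304 200 491 1304

Derivation:
After event 0: A_seq=1000 A_ack=200 B_seq=325 B_ack=1000
After event 1: A_seq=1000 A_ack=200 B_seq=395 B_ack=1000
After event 2: A_seq=1110 A_ack=200 B_seq=395 B_ack=1110
After event 3: A_seq=1110 A_ack=200 B_seq=491 B_ack=1110
After event 4: A_seq=1110 A_ack=200 B_seq=491 B_ack=1110
After event 5: A_seq=1304 A_ack=200 B_seq=491 B_ack=1304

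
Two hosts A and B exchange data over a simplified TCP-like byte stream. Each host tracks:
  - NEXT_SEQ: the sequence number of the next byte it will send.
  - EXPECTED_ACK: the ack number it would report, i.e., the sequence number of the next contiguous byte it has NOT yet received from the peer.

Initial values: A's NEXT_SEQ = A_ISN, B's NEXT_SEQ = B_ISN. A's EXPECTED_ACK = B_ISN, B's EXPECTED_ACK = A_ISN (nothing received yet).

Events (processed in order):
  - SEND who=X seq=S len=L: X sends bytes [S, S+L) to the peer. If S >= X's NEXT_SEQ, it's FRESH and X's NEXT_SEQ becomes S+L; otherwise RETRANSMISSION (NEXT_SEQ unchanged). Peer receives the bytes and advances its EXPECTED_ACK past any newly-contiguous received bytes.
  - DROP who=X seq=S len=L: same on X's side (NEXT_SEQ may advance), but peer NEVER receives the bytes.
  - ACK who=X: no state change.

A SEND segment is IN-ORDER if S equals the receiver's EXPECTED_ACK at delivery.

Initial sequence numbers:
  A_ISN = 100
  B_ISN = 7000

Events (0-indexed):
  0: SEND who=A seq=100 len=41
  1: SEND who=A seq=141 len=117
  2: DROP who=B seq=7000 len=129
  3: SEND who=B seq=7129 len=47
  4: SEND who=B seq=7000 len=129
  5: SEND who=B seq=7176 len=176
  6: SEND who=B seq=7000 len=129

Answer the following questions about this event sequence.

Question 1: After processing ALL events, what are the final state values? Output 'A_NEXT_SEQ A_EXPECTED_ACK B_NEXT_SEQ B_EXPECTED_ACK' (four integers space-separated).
After event 0: A_seq=141 A_ack=7000 B_seq=7000 B_ack=141
After event 1: A_seq=258 A_ack=7000 B_seq=7000 B_ack=258
After event 2: A_seq=258 A_ack=7000 B_seq=7129 B_ack=258
After event 3: A_seq=258 A_ack=7000 B_seq=7176 B_ack=258
After event 4: A_seq=258 A_ack=7176 B_seq=7176 B_ack=258
After event 5: A_seq=258 A_ack=7352 B_seq=7352 B_ack=258
After event 6: A_seq=258 A_ack=7352 B_seq=7352 B_ack=258

Answer: 258 7352 7352 258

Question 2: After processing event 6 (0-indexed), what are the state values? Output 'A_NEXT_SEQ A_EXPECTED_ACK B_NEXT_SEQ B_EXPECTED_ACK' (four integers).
After event 0: A_seq=141 A_ack=7000 B_seq=7000 B_ack=141
After event 1: A_seq=258 A_ack=7000 B_seq=7000 B_ack=258
After event 2: A_seq=258 A_ack=7000 B_seq=7129 B_ack=258
After event 3: A_seq=258 A_ack=7000 B_seq=7176 B_ack=258
After event 4: A_seq=258 A_ack=7176 B_seq=7176 B_ack=258
After event 5: A_seq=258 A_ack=7352 B_seq=7352 B_ack=258
After event 6: A_seq=258 A_ack=7352 B_seq=7352 B_ack=258

258 7352 7352 258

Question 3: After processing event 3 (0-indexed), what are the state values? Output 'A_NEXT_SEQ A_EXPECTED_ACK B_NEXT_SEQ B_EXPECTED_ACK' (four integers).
After event 0: A_seq=141 A_ack=7000 B_seq=7000 B_ack=141
After event 1: A_seq=258 A_ack=7000 B_seq=7000 B_ack=258
After event 2: A_seq=258 A_ack=7000 B_seq=7129 B_ack=258
After event 3: A_seq=258 A_ack=7000 B_seq=7176 B_ack=258

258 7000 7176 258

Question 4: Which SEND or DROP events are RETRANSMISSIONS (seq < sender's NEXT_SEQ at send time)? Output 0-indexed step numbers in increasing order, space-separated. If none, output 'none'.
Step 0: SEND seq=100 -> fresh
Step 1: SEND seq=141 -> fresh
Step 2: DROP seq=7000 -> fresh
Step 3: SEND seq=7129 -> fresh
Step 4: SEND seq=7000 -> retransmit
Step 5: SEND seq=7176 -> fresh
Step 6: SEND seq=7000 -> retransmit

Answer: 4 6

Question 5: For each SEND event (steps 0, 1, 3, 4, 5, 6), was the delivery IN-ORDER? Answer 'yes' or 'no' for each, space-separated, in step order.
Step 0: SEND seq=100 -> in-order
Step 1: SEND seq=141 -> in-order
Step 3: SEND seq=7129 -> out-of-order
Step 4: SEND seq=7000 -> in-order
Step 5: SEND seq=7176 -> in-order
Step 6: SEND seq=7000 -> out-of-order

Answer: yes yes no yes yes no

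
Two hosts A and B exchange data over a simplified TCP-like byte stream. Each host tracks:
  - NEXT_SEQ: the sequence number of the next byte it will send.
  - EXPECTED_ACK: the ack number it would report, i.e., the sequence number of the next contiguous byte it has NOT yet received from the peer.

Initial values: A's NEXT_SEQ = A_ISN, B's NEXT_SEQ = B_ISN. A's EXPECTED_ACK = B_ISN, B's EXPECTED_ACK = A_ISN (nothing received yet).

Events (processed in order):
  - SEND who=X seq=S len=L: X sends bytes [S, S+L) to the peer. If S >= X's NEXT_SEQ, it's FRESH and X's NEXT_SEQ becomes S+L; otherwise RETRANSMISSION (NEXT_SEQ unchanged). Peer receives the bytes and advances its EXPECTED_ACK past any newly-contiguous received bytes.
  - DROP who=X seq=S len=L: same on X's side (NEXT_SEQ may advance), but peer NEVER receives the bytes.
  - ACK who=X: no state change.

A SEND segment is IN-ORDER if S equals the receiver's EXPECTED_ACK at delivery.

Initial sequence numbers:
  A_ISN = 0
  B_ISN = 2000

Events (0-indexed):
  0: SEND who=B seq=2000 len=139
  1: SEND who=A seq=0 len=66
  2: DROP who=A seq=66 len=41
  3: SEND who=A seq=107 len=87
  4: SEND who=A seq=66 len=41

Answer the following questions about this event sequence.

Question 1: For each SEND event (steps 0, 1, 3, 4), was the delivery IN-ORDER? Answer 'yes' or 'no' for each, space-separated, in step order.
Answer: yes yes no yes

Derivation:
Step 0: SEND seq=2000 -> in-order
Step 1: SEND seq=0 -> in-order
Step 3: SEND seq=107 -> out-of-order
Step 4: SEND seq=66 -> in-order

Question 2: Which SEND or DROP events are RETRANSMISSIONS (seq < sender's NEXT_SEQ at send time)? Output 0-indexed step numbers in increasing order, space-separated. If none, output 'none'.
Step 0: SEND seq=2000 -> fresh
Step 1: SEND seq=0 -> fresh
Step 2: DROP seq=66 -> fresh
Step 3: SEND seq=107 -> fresh
Step 4: SEND seq=66 -> retransmit

Answer: 4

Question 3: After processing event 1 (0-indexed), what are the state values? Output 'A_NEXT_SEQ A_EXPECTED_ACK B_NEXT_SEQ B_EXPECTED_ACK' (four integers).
After event 0: A_seq=0 A_ack=2139 B_seq=2139 B_ack=0
After event 1: A_seq=66 A_ack=2139 B_seq=2139 B_ack=66

66 2139 2139 66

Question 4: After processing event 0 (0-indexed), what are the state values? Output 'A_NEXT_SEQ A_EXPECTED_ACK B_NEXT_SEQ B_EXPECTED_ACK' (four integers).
After event 0: A_seq=0 A_ack=2139 B_seq=2139 B_ack=0

0 2139 2139 0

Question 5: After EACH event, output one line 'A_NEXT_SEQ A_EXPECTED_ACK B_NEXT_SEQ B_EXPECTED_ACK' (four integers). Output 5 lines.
0 2139 2139 0
66 2139 2139 66
107 2139 2139 66
194 2139 2139 66
194 2139 2139 194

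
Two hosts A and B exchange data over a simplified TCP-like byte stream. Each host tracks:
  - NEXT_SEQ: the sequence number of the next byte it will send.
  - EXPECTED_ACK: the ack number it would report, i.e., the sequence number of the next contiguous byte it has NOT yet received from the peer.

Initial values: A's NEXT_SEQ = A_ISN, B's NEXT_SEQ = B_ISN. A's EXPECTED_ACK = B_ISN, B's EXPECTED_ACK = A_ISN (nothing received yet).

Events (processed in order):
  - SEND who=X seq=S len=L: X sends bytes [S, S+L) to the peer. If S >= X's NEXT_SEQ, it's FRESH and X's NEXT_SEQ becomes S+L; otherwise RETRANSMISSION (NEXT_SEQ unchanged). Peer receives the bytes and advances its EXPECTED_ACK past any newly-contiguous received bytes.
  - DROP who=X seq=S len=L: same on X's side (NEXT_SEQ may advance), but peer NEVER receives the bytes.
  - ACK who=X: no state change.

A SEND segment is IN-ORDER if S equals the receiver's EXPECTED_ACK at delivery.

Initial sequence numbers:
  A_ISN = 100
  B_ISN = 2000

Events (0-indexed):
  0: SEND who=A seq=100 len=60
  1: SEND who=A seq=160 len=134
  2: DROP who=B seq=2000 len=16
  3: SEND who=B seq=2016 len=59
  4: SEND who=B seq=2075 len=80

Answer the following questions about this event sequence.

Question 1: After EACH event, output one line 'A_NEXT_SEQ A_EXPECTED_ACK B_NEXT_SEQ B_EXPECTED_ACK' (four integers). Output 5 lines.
160 2000 2000 160
294 2000 2000 294
294 2000 2016 294
294 2000 2075 294
294 2000 2155 294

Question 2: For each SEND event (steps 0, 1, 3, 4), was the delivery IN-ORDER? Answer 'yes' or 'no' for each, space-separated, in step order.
Step 0: SEND seq=100 -> in-order
Step 1: SEND seq=160 -> in-order
Step 3: SEND seq=2016 -> out-of-order
Step 4: SEND seq=2075 -> out-of-order

Answer: yes yes no no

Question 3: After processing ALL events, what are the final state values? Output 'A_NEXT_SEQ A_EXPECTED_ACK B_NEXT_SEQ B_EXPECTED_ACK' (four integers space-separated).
Answer: 294 2000 2155 294

Derivation:
After event 0: A_seq=160 A_ack=2000 B_seq=2000 B_ack=160
After event 1: A_seq=294 A_ack=2000 B_seq=2000 B_ack=294
After event 2: A_seq=294 A_ack=2000 B_seq=2016 B_ack=294
After event 3: A_seq=294 A_ack=2000 B_seq=2075 B_ack=294
After event 4: A_seq=294 A_ack=2000 B_seq=2155 B_ack=294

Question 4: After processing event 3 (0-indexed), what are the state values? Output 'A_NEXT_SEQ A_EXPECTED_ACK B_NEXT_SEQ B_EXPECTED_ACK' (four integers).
After event 0: A_seq=160 A_ack=2000 B_seq=2000 B_ack=160
After event 1: A_seq=294 A_ack=2000 B_seq=2000 B_ack=294
After event 2: A_seq=294 A_ack=2000 B_seq=2016 B_ack=294
After event 3: A_seq=294 A_ack=2000 B_seq=2075 B_ack=294

294 2000 2075 294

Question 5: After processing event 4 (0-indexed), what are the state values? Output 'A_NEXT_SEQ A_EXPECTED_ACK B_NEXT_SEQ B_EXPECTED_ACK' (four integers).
After event 0: A_seq=160 A_ack=2000 B_seq=2000 B_ack=160
After event 1: A_seq=294 A_ack=2000 B_seq=2000 B_ack=294
After event 2: A_seq=294 A_ack=2000 B_seq=2016 B_ack=294
After event 3: A_seq=294 A_ack=2000 B_seq=2075 B_ack=294
After event 4: A_seq=294 A_ack=2000 B_seq=2155 B_ack=294

294 2000 2155 294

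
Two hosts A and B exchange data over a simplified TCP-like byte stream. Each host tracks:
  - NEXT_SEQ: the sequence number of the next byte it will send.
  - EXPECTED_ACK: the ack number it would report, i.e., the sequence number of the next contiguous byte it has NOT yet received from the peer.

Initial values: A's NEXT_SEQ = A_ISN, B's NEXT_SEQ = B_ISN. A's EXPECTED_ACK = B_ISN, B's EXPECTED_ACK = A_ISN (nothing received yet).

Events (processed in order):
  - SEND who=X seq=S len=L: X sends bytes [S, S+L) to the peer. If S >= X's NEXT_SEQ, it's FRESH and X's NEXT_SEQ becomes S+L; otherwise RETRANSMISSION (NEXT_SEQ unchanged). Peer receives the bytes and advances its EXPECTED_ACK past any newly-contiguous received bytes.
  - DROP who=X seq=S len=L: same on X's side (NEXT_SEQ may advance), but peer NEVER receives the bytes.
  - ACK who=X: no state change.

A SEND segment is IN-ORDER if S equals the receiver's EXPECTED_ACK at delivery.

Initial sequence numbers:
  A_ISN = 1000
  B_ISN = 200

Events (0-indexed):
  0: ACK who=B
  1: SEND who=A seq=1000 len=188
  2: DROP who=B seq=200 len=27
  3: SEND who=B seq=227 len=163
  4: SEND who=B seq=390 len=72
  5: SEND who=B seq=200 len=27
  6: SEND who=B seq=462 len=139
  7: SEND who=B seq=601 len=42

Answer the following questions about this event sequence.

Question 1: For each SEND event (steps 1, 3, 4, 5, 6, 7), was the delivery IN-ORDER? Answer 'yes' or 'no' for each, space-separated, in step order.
Step 1: SEND seq=1000 -> in-order
Step 3: SEND seq=227 -> out-of-order
Step 4: SEND seq=390 -> out-of-order
Step 5: SEND seq=200 -> in-order
Step 6: SEND seq=462 -> in-order
Step 7: SEND seq=601 -> in-order

Answer: yes no no yes yes yes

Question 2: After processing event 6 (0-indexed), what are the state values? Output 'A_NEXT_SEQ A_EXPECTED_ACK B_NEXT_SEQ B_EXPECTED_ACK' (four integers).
After event 0: A_seq=1000 A_ack=200 B_seq=200 B_ack=1000
After event 1: A_seq=1188 A_ack=200 B_seq=200 B_ack=1188
After event 2: A_seq=1188 A_ack=200 B_seq=227 B_ack=1188
After event 3: A_seq=1188 A_ack=200 B_seq=390 B_ack=1188
After event 4: A_seq=1188 A_ack=200 B_seq=462 B_ack=1188
After event 5: A_seq=1188 A_ack=462 B_seq=462 B_ack=1188
After event 6: A_seq=1188 A_ack=601 B_seq=601 B_ack=1188

1188 601 601 1188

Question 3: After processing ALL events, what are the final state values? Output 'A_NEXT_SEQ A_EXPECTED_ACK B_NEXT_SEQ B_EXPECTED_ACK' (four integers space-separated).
Answer: 1188 643 643 1188

Derivation:
After event 0: A_seq=1000 A_ack=200 B_seq=200 B_ack=1000
After event 1: A_seq=1188 A_ack=200 B_seq=200 B_ack=1188
After event 2: A_seq=1188 A_ack=200 B_seq=227 B_ack=1188
After event 3: A_seq=1188 A_ack=200 B_seq=390 B_ack=1188
After event 4: A_seq=1188 A_ack=200 B_seq=462 B_ack=1188
After event 5: A_seq=1188 A_ack=462 B_seq=462 B_ack=1188
After event 6: A_seq=1188 A_ack=601 B_seq=601 B_ack=1188
After event 7: A_seq=1188 A_ack=643 B_seq=643 B_ack=1188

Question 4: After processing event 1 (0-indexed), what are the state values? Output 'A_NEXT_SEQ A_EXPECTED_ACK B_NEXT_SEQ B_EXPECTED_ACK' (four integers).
After event 0: A_seq=1000 A_ack=200 B_seq=200 B_ack=1000
After event 1: A_seq=1188 A_ack=200 B_seq=200 B_ack=1188

1188 200 200 1188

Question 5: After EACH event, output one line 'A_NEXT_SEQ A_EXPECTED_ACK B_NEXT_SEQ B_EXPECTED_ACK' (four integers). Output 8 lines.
1000 200 200 1000
1188 200 200 1188
1188 200 227 1188
1188 200 390 1188
1188 200 462 1188
1188 462 462 1188
1188 601 601 1188
1188 643 643 1188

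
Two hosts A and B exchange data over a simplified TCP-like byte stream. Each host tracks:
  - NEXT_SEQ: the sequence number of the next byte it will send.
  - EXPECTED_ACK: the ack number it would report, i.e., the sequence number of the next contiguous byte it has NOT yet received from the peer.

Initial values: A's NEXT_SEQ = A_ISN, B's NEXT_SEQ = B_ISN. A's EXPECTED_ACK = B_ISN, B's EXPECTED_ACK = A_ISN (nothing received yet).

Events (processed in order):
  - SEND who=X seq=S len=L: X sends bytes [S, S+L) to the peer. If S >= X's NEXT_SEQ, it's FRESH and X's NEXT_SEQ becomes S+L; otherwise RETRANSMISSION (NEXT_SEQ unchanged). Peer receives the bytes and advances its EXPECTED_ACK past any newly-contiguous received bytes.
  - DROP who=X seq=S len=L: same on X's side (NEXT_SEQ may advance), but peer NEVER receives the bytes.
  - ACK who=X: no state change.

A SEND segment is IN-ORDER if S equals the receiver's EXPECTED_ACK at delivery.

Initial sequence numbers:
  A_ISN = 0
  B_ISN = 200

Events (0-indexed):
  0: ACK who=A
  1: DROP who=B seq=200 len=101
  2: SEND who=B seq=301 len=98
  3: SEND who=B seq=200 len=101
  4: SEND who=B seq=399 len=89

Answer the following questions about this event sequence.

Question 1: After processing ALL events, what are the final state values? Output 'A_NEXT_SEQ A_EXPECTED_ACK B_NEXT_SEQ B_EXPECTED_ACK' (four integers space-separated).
Answer: 0 488 488 0

Derivation:
After event 0: A_seq=0 A_ack=200 B_seq=200 B_ack=0
After event 1: A_seq=0 A_ack=200 B_seq=301 B_ack=0
After event 2: A_seq=0 A_ack=200 B_seq=399 B_ack=0
After event 3: A_seq=0 A_ack=399 B_seq=399 B_ack=0
After event 4: A_seq=0 A_ack=488 B_seq=488 B_ack=0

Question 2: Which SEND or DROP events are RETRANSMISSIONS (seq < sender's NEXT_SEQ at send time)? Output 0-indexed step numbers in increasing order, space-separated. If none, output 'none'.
Answer: 3

Derivation:
Step 1: DROP seq=200 -> fresh
Step 2: SEND seq=301 -> fresh
Step 3: SEND seq=200 -> retransmit
Step 4: SEND seq=399 -> fresh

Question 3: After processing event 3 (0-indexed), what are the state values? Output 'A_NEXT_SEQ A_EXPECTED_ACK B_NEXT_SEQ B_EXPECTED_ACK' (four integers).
After event 0: A_seq=0 A_ack=200 B_seq=200 B_ack=0
After event 1: A_seq=0 A_ack=200 B_seq=301 B_ack=0
After event 2: A_seq=0 A_ack=200 B_seq=399 B_ack=0
After event 3: A_seq=0 A_ack=399 B_seq=399 B_ack=0

0 399 399 0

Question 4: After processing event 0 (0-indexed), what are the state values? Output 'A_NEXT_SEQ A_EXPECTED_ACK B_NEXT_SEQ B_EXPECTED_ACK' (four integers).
After event 0: A_seq=0 A_ack=200 B_seq=200 B_ack=0

0 200 200 0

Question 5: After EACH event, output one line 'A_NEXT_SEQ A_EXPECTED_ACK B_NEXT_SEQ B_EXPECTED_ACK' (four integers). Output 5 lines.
0 200 200 0
0 200 301 0
0 200 399 0
0 399 399 0
0 488 488 0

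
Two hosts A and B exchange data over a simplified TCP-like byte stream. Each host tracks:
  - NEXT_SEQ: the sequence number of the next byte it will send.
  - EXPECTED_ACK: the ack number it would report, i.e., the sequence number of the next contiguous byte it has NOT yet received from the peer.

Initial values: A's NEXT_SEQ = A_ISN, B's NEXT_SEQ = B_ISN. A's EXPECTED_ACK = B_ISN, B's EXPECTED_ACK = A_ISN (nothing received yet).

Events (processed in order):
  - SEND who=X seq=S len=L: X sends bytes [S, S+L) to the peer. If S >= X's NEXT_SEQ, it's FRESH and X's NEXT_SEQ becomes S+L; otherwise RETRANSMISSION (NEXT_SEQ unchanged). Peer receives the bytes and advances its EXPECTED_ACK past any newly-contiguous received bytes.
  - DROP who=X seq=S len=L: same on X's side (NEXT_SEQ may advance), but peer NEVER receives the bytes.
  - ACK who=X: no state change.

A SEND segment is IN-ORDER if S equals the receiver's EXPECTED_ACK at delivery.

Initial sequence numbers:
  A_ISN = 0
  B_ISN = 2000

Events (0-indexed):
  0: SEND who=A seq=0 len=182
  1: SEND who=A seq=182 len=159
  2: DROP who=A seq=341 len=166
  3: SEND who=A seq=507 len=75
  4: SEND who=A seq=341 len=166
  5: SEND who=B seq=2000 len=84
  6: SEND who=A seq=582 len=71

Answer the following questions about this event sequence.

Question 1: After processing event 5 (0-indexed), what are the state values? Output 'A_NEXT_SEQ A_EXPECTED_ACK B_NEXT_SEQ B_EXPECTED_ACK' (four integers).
After event 0: A_seq=182 A_ack=2000 B_seq=2000 B_ack=182
After event 1: A_seq=341 A_ack=2000 B_seq=2000 B_ack=341
After event 2: A_seq=507 A_ack=2000 B_seq=2000 B_ack=341
After event 3: A_seq=582 A_ack=2000 B_seq=2000 B_ack=341
After event 4: A_seq=582 A_ack=2000 B_seq=2000 B_ack=582
After event 5: A_seq=582 A_ack=2084 B_seq=2084 B_ack=582

582 2084 2084 582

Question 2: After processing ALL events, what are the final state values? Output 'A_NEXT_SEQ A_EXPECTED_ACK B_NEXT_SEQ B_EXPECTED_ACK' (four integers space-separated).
Answer: 653 2084 2084 653

Derivation:
After event 0: A_seq=182 A_ack=2000 B_seq=2000 B_ack=182
After event 1: A_seq=341 A_ack=2000 B_seq=2000 B_ack=341
After event 2: A_seq=507 A_ack=2000 B_seq=2000 B_ack=341
After event 3: A_seq=582 A_ack=2000 B_seq=2000 B_ack=341
After event 4: A_seq=582 A_ack=2000 B_seq=2000 B_ack=582
After event 5: A_seq=582 A_ack=2084 B_seq=2084 B_ack=582
After event 6: A_seq=653 A_ack=2084 B_seq=2084 B_ack=653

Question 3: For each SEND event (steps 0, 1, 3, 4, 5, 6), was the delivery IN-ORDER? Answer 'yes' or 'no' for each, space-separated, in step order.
Answer: yes yes no yes yes yes

Derivation:
Step 0: SEND seq=0 -> in-order
Step 1: SEND seq=182 -> in-order
Step 3: SEND seq=507 -> out-of-order
Step 4: SEND seq=341 -> in-order
Step 5: SEND seq=2000 -> in-order
Step 6: SEND seq=582 -> in-order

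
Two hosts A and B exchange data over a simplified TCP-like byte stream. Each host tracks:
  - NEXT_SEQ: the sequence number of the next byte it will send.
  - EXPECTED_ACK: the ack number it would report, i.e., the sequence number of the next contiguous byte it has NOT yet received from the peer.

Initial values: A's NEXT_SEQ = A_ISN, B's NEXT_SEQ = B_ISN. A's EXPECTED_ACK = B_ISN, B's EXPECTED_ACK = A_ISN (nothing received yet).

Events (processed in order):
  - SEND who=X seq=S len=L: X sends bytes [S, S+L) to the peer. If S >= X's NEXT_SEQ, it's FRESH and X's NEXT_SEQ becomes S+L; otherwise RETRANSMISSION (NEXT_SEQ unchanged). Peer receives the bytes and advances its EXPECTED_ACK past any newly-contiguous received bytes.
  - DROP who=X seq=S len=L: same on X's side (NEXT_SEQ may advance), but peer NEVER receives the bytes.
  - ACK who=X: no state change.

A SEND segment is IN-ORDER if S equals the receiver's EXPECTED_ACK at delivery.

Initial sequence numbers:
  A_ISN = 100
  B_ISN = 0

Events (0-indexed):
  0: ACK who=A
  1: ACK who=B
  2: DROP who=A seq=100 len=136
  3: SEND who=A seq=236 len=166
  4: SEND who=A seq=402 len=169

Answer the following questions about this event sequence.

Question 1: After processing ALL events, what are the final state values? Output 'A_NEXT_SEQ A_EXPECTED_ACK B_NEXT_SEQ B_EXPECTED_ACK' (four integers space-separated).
After event 0: A_seq=100 A_ack=0 B_seq=0 B_ack=100
After event 1: A_seq=100 A_ack=0 B_seq=0 B_ack=100
After event 2: A_seq=236 A_ack=0 B_seq=0 B_ack=100
After event 3: A_seq=402 A_ack=0 B_seq=0 B_ack=100
After event 4: A_seq=571 A_ack=0 B_seq=0 B_ack=100

Answer: 571 0 0 100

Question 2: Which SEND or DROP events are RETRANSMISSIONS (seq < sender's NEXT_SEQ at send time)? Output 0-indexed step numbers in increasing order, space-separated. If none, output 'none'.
Answer: none

Derivation:
Step 2: DROP seq=100 -> fresh
Step 3: SEND seq=236 -> fresh
Step 4: SEND seq=402 -> fresh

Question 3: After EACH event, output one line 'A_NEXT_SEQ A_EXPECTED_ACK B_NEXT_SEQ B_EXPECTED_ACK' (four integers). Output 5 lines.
100 0 0 100
100 0 0 100
236 0 0 100
402 0 0 100
571 0 0 100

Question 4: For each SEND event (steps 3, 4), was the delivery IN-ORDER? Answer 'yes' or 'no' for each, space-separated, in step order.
Step 3: SEND seq=236 -> out-of-order
Step 4: SEND seq=402 -> out-of-order

Answer: no no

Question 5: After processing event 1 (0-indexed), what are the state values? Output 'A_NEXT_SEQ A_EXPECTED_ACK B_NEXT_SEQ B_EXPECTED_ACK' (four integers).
After event 0: A_seq=100 A_ack=0 B_seq=0 B_ack=100
After event 1: A_seq=100 A_ack=0 B_seq=0 B_ack=100

100 0 0 100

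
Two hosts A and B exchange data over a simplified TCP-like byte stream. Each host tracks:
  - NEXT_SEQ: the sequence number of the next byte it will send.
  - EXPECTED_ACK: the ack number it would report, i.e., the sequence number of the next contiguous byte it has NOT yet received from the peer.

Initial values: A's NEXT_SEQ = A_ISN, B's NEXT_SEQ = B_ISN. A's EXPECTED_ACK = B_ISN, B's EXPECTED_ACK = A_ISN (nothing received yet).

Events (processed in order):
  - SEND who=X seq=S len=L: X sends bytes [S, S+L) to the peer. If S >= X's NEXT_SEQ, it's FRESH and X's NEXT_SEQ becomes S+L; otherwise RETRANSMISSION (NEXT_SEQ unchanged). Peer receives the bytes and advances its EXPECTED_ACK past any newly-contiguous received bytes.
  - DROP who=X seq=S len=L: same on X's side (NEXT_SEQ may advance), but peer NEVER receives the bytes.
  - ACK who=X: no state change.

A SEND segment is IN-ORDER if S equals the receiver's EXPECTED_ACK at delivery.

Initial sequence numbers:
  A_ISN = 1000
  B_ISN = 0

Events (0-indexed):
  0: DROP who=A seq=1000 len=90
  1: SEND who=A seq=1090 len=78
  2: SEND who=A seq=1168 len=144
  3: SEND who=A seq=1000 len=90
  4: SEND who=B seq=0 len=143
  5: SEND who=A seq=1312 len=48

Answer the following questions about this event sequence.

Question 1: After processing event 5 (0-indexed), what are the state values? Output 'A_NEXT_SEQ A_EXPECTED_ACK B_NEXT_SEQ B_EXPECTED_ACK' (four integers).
After event 0: A_seq=1090 A_ack=0 B_seq=0 B_ack=1000
After event 1: A_seq=1168 A_ack=0 B_seq=0 B_ack=1000
After event 2: A_seq=1312 A_ack=0 B_seq=0 B_ack=1000
After event 3: A_seq=1312 A_ack=0 B_seq=0 B_ack=1312
After event 4: A_seq=1312 A_ack=143 B_seq=143 B_ack=1312
After event 5: A_seq=1360 A_ack=143 B_seq=143 B_ack=1360

1360 143 143 1360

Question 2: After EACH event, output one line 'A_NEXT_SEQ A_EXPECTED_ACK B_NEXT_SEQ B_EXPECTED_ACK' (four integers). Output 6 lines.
1090 0 0 1000
1168 0 0 1000
1312 0 0 1000
1312 0 0 1312
1312 143 143 1312
1360 143 143 1360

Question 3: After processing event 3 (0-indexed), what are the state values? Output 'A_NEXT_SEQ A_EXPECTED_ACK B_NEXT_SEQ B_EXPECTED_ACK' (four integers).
After event 0: A_seq=1090 A_ack=0 B_seq=0 B_ack=1000
After event 1: A_seq=1168 A_ack=0 B_seq=0 B_ack=1000
After event 2: A_seq=1312 A_ack=0 B_seq=0 B_ack=1000
After event 3: A_seq=1312 A_ack=0 B_seq=0 B_ack=1312

1312 0 0 1312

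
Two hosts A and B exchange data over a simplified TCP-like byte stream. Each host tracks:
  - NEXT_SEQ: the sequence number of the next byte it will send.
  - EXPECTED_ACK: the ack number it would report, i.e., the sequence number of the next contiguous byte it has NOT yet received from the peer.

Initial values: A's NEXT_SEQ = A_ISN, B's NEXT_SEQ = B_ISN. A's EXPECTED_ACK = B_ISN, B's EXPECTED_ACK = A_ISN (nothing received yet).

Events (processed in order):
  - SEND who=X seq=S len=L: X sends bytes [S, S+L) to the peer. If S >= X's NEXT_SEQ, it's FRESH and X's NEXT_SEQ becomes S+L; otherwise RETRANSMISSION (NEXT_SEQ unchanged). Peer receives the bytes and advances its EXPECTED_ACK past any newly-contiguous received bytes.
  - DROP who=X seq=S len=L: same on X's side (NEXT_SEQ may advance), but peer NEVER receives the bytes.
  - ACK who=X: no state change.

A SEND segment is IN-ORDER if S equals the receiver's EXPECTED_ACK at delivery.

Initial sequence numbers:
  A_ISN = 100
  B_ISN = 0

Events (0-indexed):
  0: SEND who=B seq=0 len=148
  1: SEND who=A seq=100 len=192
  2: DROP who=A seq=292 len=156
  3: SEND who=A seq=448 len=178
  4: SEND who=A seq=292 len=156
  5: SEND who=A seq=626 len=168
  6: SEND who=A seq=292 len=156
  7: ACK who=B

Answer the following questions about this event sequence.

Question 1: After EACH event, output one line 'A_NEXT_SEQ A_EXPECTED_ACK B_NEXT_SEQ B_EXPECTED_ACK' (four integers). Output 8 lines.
100 148 148 100
292 148 148 292
448 148 148 292
626 148 148 292
626 148 148 626
794 148 148 794
794 148 148 794
794 148 148 794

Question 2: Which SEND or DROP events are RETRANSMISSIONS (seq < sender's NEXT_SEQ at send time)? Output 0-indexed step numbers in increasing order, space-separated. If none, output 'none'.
Step 0: SEND seq=0 -> fresh
Step 1: SEND seq=100 -> fresh
Step 2: DROP seq=292 -> fresh
Step 3: SEND seq=448 -> fresh
Step 4: SEND seq=292 -> retransmit
Step 5: SEND seq=626 -> fresh
Step 6: SEND seq=292 -> retransmit

Answer: 4 6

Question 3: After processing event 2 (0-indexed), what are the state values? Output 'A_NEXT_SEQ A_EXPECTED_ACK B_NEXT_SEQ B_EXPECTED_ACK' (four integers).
After event 0: A_seq=100 A_ack=148 B_seq=148 B_ack=100
After event 1: A_seq=292 A_ack=148 B_seq=148 B_ack=292
After event 2: A_seq=448 A_ack=148 B_seq=148 B_ack=292

448 148 148 292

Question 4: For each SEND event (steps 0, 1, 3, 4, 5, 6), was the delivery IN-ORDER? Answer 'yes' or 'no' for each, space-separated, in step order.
Answer: yes yes no yes yes no

Derivation:
Step 0: SEND seq=0 -> in-order
Step 1: SEND seq=100 -> in-order
Step 3: SEND seq=448 -> out-of-order
Step 4: SEND seq=292 -> in-order
Step 5: SEND seq=626 -> in-order
Step 6: SEND seq=292 -> out-of-order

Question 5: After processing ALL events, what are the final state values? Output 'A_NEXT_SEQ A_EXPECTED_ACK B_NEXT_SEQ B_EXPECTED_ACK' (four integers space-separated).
After event 0: A_seq=100 A_ack=148 B_seq=148 B_ack=100
After event 1: A_seq=292 A_ack=148 B_seq=148 B_ack=292
After event 2: A_seq=448 A_ack=148 B_seq=148 B_ack=292
After event 3: A_seq=626 A_ack=148 B_seq=148 B_ack=292
After event 4: A_seq=626 A_ack=148 B_seq=148 B_ack=626
After event 5: A_seq=794 A_ack=148 B_seq=148 B_ack=794
After event 6: A_seq=794 A_ack=148 B_seq=148 B_ack=794
After event 7: A_seq=794 A_ack=148 B_seq=148 B_ack=794

Answer: 794 148 148 794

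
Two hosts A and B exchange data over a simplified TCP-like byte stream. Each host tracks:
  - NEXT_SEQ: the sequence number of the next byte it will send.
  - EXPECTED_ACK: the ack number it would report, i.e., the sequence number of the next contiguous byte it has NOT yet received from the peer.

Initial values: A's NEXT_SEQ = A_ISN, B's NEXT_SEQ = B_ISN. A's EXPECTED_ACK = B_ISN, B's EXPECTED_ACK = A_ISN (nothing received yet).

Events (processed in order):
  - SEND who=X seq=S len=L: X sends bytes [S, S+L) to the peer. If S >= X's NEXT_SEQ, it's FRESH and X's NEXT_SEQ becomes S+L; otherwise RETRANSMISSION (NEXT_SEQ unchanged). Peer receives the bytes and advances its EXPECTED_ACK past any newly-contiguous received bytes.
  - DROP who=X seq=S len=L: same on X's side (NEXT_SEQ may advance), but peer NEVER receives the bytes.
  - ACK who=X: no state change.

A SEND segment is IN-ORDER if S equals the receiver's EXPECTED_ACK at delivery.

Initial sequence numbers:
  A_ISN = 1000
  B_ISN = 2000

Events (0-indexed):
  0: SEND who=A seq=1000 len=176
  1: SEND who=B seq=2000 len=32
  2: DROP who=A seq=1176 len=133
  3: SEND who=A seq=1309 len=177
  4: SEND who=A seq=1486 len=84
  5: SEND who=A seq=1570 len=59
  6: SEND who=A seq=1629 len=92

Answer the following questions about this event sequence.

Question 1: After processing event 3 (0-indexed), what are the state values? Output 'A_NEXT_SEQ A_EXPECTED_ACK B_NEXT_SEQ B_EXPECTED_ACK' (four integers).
After event 0: A_seq=1176 A_ack=2000 B_seq=2000 B_ack=1176
After event 1: A_seq=1176 A_ack=2032 B_seq=2032 B_ack=1176
After event 2: A_seq=1309 A_ack=2032 B_seq=2032 B_ack=1176
After event 3: A_seq=1486 A_ack=2032 B_seq=2032 B_ack=1176

1486 2032 2032 1176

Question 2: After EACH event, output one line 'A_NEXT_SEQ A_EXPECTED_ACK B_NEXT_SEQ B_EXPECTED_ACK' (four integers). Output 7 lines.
1176 2000 2000 1176
1176 2032 2032 1176
1309 2032 2032 1176
1486 2032 2032 1176
1570 2032 2032 1176
1629 2032 2032 1176
1721 2032 2032 1176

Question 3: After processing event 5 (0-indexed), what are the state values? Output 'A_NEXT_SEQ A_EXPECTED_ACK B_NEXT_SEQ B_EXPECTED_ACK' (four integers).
After event 0: A_seq=1176 A_ack=2000 B_seq=2000 B_ack=1176
After event 1: A_seq=1176 A_ack=2032 B_seq=2032 B_ack=1176
After event 2: A_seq=1309 A_ack=2032 B_seq=2032 B_ack=1176
After event 3: A_seq=1486 A_ack=2032 B_seq=2032 B_ack=1176
After event 4: A_seq=1570 A_ack=2032 B_seq=2032 B_ack=1176
After event 5: A_seq=1629 A_ack=2032 B_seq=2032 B_ack=1176

1629 2032 2032 1176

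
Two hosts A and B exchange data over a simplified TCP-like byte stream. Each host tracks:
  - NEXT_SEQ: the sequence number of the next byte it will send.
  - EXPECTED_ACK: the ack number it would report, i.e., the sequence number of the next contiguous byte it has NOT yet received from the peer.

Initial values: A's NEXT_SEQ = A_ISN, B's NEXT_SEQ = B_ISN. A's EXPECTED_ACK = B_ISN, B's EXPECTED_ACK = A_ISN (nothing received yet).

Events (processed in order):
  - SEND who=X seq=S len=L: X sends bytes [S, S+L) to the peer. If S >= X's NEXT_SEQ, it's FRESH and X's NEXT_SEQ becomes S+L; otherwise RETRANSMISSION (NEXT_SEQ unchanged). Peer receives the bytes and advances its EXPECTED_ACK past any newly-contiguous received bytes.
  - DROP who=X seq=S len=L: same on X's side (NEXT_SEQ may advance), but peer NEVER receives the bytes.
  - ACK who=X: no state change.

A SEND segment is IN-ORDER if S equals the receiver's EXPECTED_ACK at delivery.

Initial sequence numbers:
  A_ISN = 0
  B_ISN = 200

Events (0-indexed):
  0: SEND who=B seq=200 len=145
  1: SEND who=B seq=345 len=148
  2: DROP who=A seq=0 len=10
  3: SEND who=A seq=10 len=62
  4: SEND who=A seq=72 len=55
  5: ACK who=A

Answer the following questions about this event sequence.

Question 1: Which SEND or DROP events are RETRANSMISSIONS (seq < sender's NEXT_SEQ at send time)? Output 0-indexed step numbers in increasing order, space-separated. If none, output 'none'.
Answer: none

Derivation:
Step 0: SEND seq=200 -> fresh
Step 1: SEND seq=345 -> fresh
Step 2: DROP seq=0 -> fresh
Step 3: SEND seq=10 -> fresh
Step 4: SEND seq=72 -> fresh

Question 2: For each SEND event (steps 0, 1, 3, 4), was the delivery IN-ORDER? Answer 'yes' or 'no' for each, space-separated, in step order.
Answer: yes yes no no

Derivation:
Step 0: SEND seq=200 -> in-order
Step 1: SEND seq=345 -> in-order
Step 3: SEND seq=10 -> out-of-order
Step 4: SEND seq=72 -> out-of-order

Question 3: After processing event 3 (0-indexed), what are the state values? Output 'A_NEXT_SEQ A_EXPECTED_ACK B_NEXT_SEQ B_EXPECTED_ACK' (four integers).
After event 0: A_seq=0 A_ack=345 B_seq=345 B_ack=0
After event 1: A_seq=0 A_ack=493 B_seq=493 B_ack=0
After event 2: A_seq=10 A_ack=493 B_seq=493 B_ack=0
After event 3: A_seq=72 A_ack=493 B_seq=493 B_ack=0

72 493 493 0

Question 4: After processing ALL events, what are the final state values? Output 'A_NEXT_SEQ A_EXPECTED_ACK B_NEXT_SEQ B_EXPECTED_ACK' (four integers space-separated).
Answer: 127 493 493 0

Derivation:
After event 0: A_seq=0 A_ack=345 B_seq=345 B_ack=0
After event 1: A_seq=0 A_ack=493 B_seq=493 B_ack=0
After event 2: A_seq=10 A_ack=493 B_seq=493 B_ack=0
After event 3: A_seq=72 A_ack=493 B_seq=493 B_ack=0
After event 4: A_seq=127 A_ack=493 B_seq=493 B_ack=0
After event 5: A_seq=127 A_ack=493 B_seq=493 B_ack=0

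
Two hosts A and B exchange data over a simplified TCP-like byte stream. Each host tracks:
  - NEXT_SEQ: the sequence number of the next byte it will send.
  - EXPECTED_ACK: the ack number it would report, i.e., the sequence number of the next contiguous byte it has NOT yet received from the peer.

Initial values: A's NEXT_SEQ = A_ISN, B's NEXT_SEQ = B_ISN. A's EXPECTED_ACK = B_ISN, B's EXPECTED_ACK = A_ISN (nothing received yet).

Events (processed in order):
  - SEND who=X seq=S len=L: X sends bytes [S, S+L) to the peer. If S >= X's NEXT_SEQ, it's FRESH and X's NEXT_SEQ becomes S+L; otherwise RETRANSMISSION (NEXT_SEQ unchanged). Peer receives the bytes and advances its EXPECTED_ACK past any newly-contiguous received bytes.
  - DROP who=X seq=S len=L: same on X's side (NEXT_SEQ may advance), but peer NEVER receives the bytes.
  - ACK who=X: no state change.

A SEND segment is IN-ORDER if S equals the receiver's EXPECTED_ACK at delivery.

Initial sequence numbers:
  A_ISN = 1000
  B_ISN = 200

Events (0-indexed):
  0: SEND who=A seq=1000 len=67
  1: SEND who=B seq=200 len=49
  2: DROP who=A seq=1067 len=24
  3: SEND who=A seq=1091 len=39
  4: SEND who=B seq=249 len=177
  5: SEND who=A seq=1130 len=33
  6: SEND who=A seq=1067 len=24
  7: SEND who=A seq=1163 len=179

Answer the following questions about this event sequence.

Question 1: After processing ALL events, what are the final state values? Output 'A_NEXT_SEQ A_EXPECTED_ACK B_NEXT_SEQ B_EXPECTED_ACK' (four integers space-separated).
After event 0: A_seq=1067 A_ack=200 B_seq=200 B_ack=1067
After event 1: A_seq=1067 A_ack=249 B_seq=249 B_ack=1067
After event 2: A_seq=1091 A_ack=249 B_seq=249 B_ack=1067
After event 3: A_seq=1130 A_ack=249 B_seq=249 B_ack=1067
After event 4: A_seq=1130 A_ack=426 B_seq=426 B_ack=1067
After event 5: A_seq=1163 A_ack=426 B_seq=426 B_ack=1067
After event 6: A_seq=1163 A_ack=426 B_seq=426 B_ack=1163
After event 7: A_seq=1342 A_ack=426 B_seq=426 B_ack=1342

Answer: 1342 426 426 1342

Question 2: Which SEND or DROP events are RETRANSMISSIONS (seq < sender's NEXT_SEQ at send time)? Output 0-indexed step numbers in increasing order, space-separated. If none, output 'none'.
Answer: 6

Derivation:
Step 0: SEND seq=1000 -> fresh
Step 1: SEND seq=200 -> fresh
Step 2: DROP seq=1067 -> fresh
Step 3: SEND seq=1091 -> fresh
Step 4: SEND seq=249 -> fresh
Step 5: SEND seq=1130 -> fresh
Step 6: SEND seq=1067 -> retransmit
Step 7: SEND seq=1163 -> fresh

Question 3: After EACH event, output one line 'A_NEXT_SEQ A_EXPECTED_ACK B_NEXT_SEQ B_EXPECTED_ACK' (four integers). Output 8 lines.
1067 200 200 1067
1067 249 249 1067
1091 249 249 1067
1130 249 249 1067
1130 426 426 1067
1163 426 426 1067
1163 426 426 1163
1342 426 426 1342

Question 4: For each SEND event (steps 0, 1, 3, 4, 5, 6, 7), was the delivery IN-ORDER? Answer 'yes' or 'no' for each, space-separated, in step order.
Step 0: SEND seq=1000 -> in-order
Step 1: SEND seq=200 -> in-order
Step 3: SEND seq=1091 -> out-of-order
Step 4: SEND seq=249 -> in-order
Step 5: SEND seq=1130 -> out-of-order
Step 6: SEND seq=1067 -> in-order
Step 7: SEND seq=1163 -> in-order

Answer: yes yes no yes no yes yes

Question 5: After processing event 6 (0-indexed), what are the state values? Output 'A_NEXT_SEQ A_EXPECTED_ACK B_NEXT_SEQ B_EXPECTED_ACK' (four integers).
After event 0: A_seq=1067 A_ack=200 B_seq=200 B_ack=1067
After event 1: A_seq=1067 A_ack=249 B_seq=249 B_ack=1067
After event 2: A_seq=1091 A_ack=249 B_seq=249 B_ack=1067
After event 3: A_seq=1130 A_ack=249 B_seq=249 B_ack=1067
After event 4: A_seq=1130 A_ack=426 B_seq=426 B_ack=1067
After event 5: A_seq=1163 A_ack=426 B_seq=426 B_ack=1067
After event 6: A_seq=1163 A_ack=426 B_seq=426 B_ack=1163

1163 426 426 1163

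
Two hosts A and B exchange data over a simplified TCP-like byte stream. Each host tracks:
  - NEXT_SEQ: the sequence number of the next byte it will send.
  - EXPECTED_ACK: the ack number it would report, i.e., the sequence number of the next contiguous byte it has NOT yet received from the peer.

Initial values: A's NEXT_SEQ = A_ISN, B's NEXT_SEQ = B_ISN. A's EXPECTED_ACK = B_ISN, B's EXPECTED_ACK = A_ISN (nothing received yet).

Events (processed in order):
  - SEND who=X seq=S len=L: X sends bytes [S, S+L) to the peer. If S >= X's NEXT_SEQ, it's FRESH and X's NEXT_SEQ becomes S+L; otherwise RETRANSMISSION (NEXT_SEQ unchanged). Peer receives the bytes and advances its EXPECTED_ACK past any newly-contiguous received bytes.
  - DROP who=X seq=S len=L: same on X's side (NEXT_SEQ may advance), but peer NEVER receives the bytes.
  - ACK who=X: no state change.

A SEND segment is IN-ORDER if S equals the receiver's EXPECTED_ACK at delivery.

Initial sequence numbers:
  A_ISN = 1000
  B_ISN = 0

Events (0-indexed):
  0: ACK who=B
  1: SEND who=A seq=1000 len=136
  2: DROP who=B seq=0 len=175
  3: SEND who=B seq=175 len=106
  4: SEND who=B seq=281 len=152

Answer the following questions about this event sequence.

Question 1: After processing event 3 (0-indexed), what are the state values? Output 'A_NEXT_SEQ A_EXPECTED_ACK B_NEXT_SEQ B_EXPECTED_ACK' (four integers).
After event 0: A_seq=1000 A_ack=0 B_seq=0 B_ack=1000
After event 1: A_seq=1136 A_ack=0 B_seq=0 B_ack=1136
After event 2: A_seq=1136 A_ack=0 B_seq=175 B_ack=1136
After event 3: A_seq=1136 A_ack=0 B_seq=281 B_ack=1136

1136 0 281 1136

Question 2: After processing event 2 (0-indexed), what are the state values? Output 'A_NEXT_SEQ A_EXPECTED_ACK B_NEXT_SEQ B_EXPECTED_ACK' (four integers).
After event 0: A_seq=1000 A_ack=0 B_seq=0 B_ack=1000
After event 1: A_seq=1136 A_ack=0 B_seq=0 B_ack=1136
After event 2: A_seq=1136 A_ack=0 B_seq=175 B_ack=1136

1136 0 175 1136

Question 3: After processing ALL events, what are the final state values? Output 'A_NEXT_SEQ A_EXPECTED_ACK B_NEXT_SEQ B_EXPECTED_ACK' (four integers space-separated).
After event 0: A_seq=1000 A_ack=0 B_seq=0 B_ack=1000
After event 1: A_seq=1136 A_ack=0 B_seq=0 B_ack=1136
After event 2: A_seq=1136 A_ack=0 B_seq=175 B_ack=1136
After event 3: A_seq=1136 A_ack=0 B_seq=281 B_ack=1136
After event 4: A_seq=1136 A_ack=0 B_seq=433 B_ack=1136

Answer: 1136 0 433 1136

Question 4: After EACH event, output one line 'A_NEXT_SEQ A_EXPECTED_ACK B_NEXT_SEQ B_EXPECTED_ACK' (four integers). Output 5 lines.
1000 0 0 1000
1136 0 0 1136
1136 0 175 1136
1136 0 281 1136
1136 0 433 1136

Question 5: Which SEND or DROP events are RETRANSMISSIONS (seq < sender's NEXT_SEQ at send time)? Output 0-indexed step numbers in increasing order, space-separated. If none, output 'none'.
Answer: none

Derivation:
Step 1: SEND seq=1000 -> fresh
Step 2: DROP seq=0 -> fresh
Step 3: SEND seq=175 -> fresh
Step 4: SEND seq=281 -> fresh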